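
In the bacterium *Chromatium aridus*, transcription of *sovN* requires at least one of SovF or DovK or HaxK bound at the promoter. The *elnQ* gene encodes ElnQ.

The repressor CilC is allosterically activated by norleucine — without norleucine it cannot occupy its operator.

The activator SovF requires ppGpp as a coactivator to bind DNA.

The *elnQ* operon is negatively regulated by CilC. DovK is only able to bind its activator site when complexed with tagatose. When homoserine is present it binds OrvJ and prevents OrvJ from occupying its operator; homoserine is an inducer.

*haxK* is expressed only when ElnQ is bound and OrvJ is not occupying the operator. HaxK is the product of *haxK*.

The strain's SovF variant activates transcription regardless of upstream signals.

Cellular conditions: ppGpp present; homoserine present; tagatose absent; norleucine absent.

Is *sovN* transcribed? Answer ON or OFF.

ON

SovF is constitutively active in this strain.
Tagatose is absent, so DovK is inactive.
Homoserine is present, so OrvJ is inactive.
Norleucine is absent, so CilC is inactive.
With no repressor bound, *elnQ* is transcribed.
So ElnQ is produced and active.
No repressor is bound and ElnQ is active, so *haxK* is transcribed.
So HaxK is produced and active.
Activator SovF is present, so *sovN* is transcribed.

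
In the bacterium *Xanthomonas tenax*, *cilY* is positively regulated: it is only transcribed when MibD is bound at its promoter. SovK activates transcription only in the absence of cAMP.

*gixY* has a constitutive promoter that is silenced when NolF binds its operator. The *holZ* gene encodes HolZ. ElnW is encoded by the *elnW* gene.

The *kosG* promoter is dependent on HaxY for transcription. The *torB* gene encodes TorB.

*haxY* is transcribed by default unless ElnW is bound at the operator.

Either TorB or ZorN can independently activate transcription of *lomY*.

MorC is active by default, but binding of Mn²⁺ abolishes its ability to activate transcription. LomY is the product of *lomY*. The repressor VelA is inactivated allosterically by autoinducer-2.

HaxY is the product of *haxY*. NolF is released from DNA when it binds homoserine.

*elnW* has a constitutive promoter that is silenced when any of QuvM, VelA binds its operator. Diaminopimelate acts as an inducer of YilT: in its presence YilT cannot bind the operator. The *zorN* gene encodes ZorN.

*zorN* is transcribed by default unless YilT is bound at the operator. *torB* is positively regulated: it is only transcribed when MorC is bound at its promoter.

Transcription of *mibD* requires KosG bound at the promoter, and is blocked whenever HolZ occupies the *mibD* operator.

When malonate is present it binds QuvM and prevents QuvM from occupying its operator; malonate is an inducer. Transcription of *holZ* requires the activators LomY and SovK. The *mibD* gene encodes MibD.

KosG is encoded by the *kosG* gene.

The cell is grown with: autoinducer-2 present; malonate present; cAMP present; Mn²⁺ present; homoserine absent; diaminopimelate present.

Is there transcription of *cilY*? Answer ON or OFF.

OFF

Mn²⁺ is present, so MorC is inactive.
Required activator MorC is absent, so *torB* is not transcribed.
So TorB is not produced.
Diaminopimelate is present, so YilT is inactive.
With no repressor bound, *zorN* is transcribed.
So ZorN is produced and active.
Activator ZorN is present, so *lomY* is transcribed.
So LomY is produced and active.
cAMP is present, so SovK is inactive.
Required activator SovK is absent, so *holZ* is not transcribed.
So HolZ is not produced.
Malonate is present, so QuvM is inactive.
Autoinducer-2 is present, so VelA is inactive.
With no repressor bound, *elnW* is transcribed.
So ElnW is produced and active.
With repressor ElnW bound, *haxY* is not transcribed.
So HaxY is not produced.
Required activator HaxY is absent, so *kosG* is not transcribed.
So KosG is not produced.
Required activator KosG is absent, so *mibD* is not transcribed.
So MibD is not produced.
Required activator MibD is absent, so *cilY* is not transcribed.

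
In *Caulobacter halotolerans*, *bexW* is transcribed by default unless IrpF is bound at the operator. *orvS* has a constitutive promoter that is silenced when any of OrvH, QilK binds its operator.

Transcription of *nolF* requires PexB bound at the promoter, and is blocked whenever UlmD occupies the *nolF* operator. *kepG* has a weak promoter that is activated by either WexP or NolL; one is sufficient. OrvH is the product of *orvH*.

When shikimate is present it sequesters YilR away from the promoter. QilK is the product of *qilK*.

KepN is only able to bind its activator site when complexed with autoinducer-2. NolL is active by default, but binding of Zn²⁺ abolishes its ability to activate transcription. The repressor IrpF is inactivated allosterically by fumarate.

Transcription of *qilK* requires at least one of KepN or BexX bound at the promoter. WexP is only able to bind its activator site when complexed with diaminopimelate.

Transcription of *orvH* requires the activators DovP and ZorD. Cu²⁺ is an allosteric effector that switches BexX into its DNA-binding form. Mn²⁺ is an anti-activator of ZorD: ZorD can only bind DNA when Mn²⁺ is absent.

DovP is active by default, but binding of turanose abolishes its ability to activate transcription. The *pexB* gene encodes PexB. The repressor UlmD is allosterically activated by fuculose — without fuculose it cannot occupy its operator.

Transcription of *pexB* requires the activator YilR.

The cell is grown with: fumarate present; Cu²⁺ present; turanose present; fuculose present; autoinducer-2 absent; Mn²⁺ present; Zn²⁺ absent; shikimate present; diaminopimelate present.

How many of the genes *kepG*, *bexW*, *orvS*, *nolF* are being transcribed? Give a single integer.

2

Diaminopimelate is present, so WexP is active.
Zn²⁺ is absent, so NolL is active.
Activator WexP is present, so *kepG* is transcribed.
→ *kepG* is ON.
Fumarate is present, so IrpF is inactive.
With no repressor bound, *bexW* is transcribed.
→ *bexW* is ON.
Turanose is present, so DovP is inactive.
Mn²⁺ is present, so ZorD is inactive.
Required activator DovP is absent, so *orvH* is not transcribed.
So OrvH is not produced.
Autoinducer-2 is absent, so KepN is inactive.
Cu²⁺ is present, so BexX is active.
Activator BexX is present, so *qilK* is transcribed.
So QilK is produced and active.
With repressor QilK bound, *orvS* is not transcribed.
→ *orvS* is OFF.
Shikimate is present, so YilR is inactive.
Required activator YilR is absent, so *pexB* is not transcribed.
So PexB is not produced.
Fuculose is present, so UlmD is active.
With repressor UlmD bound, *nolF* is not transcribed.
→ *nolF* is OFF.
2 of the 4 genes are transcribed.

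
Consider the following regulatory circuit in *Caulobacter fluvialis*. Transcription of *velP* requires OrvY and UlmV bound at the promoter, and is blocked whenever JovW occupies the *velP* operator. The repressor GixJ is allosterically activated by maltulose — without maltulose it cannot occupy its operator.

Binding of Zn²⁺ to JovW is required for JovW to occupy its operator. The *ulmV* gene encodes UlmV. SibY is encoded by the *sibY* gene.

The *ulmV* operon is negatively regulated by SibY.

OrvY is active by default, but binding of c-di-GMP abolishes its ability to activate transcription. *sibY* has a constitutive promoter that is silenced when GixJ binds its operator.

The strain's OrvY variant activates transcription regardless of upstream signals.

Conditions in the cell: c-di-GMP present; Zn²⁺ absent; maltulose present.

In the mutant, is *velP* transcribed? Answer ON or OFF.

OrvY is constitutively active in this strain.
Maltulose is present, so GixJ is active.
With repressor GixJ bound, *sibY* is not transcribed.
So SibY is not produced.
With no repressor bound, *ulmV* is transcribed.
So UlmV is produced and active.
Zn²⁺ is absent, so JovW is inactive.
No repressor is bound and OrvY and UlmV are active, so *velP* is transcribed.

ON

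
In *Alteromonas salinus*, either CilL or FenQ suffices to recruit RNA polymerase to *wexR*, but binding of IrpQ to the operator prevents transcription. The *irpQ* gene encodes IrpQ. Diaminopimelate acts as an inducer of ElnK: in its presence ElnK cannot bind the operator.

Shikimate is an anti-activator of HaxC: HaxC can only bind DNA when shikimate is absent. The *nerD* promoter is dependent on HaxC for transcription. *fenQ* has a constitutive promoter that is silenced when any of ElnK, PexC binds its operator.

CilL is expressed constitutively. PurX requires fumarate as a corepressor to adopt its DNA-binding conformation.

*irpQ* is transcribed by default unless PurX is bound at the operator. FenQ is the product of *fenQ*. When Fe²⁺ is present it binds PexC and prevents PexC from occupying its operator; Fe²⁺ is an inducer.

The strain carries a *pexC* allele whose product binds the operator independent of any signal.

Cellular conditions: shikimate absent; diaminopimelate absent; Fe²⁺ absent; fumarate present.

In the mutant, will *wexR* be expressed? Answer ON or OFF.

ON

CilL is produced constitutively and is active.
Fumarate is present, so PurX is active.
With repressor PurX bound, *irpQ* is not transcribed.
So IrpQ is not produced.
Diaminopimelate is absent, so ElnK is active.
PexC is constitutively active in this strain.
With repressor ElnK bound, *fenQ* is not transcribed.
So FenQ is not produced.
Activator CilL is present, so *wexR* is transcribed.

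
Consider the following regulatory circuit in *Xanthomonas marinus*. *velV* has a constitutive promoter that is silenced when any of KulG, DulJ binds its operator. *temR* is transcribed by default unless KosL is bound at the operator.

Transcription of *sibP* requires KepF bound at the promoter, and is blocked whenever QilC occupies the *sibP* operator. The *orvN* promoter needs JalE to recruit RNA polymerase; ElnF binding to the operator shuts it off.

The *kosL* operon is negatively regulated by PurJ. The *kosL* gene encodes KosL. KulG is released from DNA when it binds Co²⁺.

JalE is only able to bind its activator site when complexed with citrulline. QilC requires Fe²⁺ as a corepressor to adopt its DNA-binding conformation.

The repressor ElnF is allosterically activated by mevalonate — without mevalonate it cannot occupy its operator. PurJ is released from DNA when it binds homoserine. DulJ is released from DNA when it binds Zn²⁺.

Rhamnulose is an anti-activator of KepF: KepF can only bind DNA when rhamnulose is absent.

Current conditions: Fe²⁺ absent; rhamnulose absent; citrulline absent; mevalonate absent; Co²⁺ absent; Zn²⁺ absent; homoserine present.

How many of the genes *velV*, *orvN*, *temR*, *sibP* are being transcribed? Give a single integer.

1

Co²⁺ is absent, so KulG is active.
Zn²⁺ is absent, so DulJ is active.
With repressor KulG bound, *velV* is not transcribed.
→ *velV* is OFF.
Mevalonate is absent, so ElnF is inactive.
Citrulline is absent, so JalE is inactive.
Required activator JalE is absent, so *orvN* is not transcribed.
→ *orvN* is OFF.
Homoserine is present, so PurJ is inactive.
With no repressor bound, *kosL* is transcribed.
So KosL is produced and active.
With repressor KosL bound, *temR* is not transcribed.
→ *temR* is OFF.
Rhamnulose is absent, so KepF is active.
Fe²⁺ is absent, so QilC is inactive.
No repressor is bound and KepF is active, so *sibP* is transcribed.
→ *sibP* is ON.
1 of the 4 genes is transcribed.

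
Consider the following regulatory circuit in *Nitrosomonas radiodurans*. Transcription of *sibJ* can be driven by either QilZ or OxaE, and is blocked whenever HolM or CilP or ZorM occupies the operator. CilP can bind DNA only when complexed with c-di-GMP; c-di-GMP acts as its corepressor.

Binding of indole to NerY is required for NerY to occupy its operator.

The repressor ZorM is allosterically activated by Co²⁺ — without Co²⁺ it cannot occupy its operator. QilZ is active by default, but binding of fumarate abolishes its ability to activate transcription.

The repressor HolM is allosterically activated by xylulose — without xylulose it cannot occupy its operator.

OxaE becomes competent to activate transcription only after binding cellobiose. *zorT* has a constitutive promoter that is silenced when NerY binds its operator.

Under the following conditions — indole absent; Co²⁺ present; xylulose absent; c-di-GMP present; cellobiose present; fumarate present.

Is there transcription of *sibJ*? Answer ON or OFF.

OFF

Fumarate is present, so QilZ is inactive.
Xylulose is absent, so HolM is inactive.
c-di-GMP is present, so CilP is active.
Cellobiose is present, so OxaE is active.
Co²⁺ is present, so ZorM is active.
With repressor CilP bound, *sibJ* is not transcribed.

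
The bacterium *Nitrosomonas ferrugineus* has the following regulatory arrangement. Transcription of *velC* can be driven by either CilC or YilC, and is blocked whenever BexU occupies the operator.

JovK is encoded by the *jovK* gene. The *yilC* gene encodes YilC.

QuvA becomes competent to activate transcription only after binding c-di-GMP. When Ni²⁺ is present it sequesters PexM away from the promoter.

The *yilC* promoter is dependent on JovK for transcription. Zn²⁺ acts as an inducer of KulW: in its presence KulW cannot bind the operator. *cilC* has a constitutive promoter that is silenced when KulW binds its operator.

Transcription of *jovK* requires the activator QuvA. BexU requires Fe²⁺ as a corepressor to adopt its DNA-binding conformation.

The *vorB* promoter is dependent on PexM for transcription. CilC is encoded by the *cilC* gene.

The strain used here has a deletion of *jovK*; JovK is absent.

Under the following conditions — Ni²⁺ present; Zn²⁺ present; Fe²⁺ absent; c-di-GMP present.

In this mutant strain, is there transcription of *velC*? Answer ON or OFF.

ON

Zn²⁺ is present, so KulW is inactive.
With no repressor bound, *cilC* is transcribed.
So CilC is produced and active.
Fe²⁺ is absent, so BexU is inactive.
JovK is non-functional in this strain, so it has no effect.
Required activator JovK is absent, so *yilC* is not transcribed.
So YilC is not produced.
Activator CilC is present, so *velC* is transcribed.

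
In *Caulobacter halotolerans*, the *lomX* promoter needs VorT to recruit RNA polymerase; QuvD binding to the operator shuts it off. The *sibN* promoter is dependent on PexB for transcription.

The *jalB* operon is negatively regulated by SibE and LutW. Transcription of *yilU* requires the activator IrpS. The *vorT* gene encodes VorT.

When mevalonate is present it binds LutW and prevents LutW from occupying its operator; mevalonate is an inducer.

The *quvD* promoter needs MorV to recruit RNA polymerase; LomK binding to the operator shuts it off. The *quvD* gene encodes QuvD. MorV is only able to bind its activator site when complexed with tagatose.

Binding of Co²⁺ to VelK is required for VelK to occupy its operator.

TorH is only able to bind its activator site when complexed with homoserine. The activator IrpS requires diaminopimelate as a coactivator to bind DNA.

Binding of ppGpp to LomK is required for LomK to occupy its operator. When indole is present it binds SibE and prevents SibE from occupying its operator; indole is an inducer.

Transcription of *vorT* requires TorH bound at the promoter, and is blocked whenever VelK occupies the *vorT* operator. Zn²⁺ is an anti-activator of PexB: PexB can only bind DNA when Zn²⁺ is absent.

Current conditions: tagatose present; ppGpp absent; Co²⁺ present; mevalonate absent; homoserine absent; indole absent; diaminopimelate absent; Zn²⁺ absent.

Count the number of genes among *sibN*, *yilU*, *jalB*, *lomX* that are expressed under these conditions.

1

Zn²⁺ is absent, so PexB is active.
No repressor is bound and PexB is active, so *sibN* is transcribed.
→ *sibN* is ON.
Diaminopimelate is absent, so IrpS is inactive.
Required activator IrpS is absent, so *yilU* is not transcribed.
→ *yilU* is OFF.
Indole is absent, so SibE is active.
Mevalonate is absent, so LutW is active.
With repressor SibE bound, *jalB* is not transcribed.
→ *jalB* is OFF.
ppGpp is absent, so LomK is inactive.
Tagatose is present, so MorV is active.
No repressor is bound and MorV is active, so *quvD* is transcribed.
So QuvD is produced and active.
Homoserine is absent, so TorH is inactive.
Co²⁺ is present, so VelK is active.
With repressor VelK bound, *vorT* is not transcribed.
So VorT is not produced.
With repressor QuvD bound, *lomX* is not transcribed.
→ *lomX* is OFF.
1 of the 4 genes is transcribed.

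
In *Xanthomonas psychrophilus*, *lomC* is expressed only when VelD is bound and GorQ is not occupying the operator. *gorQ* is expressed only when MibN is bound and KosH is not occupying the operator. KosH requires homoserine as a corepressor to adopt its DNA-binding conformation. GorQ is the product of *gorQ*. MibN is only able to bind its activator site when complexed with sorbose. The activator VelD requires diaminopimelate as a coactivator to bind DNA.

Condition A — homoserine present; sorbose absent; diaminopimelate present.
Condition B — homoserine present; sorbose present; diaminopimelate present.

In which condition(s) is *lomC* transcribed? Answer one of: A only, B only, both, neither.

both

Condition A:
Homoserine is present, so KosH is active.
Sorbose is absent, so MibN is inactive.
With repressor KosH bound, *gorQ* is not transcribed.
So GorQ is not produced.
Diaminopimelate is present, so VelD is active.
No repressor is bound and VelD is active, so *lomC* is transcribed.
→ *lomC* is ON in A.
Condition B:
Homoserine is present, so KosH is active.
Sorbose is present, so MibN is active.
With repressor KosH bound, *gorQ* is not transcribed.
So GorQ is not produced.
Diaminopimelate is present, so VelD is active.
No repressor is bound and VelD is active, so *lomC* is transcribed.
→ *lomC* is ON in B.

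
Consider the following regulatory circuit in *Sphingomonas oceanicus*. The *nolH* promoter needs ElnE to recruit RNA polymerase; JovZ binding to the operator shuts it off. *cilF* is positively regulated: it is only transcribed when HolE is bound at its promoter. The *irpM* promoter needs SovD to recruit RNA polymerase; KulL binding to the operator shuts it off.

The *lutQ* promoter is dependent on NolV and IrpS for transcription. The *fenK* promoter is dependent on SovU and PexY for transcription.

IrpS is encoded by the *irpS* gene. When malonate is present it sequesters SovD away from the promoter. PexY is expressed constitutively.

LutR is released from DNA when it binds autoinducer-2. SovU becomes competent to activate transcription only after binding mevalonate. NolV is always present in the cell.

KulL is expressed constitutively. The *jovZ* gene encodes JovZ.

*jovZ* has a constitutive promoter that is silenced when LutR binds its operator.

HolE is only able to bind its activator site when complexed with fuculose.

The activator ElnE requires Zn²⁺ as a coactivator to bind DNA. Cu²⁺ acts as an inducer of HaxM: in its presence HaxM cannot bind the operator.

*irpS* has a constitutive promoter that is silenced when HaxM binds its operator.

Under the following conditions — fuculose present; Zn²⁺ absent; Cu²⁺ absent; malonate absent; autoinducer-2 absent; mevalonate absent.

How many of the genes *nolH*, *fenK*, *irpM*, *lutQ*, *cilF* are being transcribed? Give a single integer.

1

Autoinducer-2 is absent, so LutR is active.
With repressor LutR bound, *jovZ* is not transcribed.
So JovZ is not produced.
Zn²⁺ is absent, so ElnE is inactive.
Required activator ElnE is absent, so *nolH* is not transcribed.
→ *nolH* is OFF.
Mevalonate is absent, so SovU is inactive.
PexY is produced constitutively and is active.
Required activator SovU is absent, so *fenK* is not transcribed.
→ *fenK* is OFF.
Malonate is absent, so SovD is active.
KulL is produced constitutively and is active.
With repressor KulL bound, *irpM* is not transcribed.
→ *irpM* is OFF.
NolV is produced constitutively and is active.
Cu²⁺ is absent, so HaxM is active.
With repressor HaxM bound, *irpS* is not transcribed.
So IrpS is not produced.
Required activator IrpS is absent, so *lutQ* is not transcribed.
→ *lutQ* is OFF.
Fuculose is present, so HolE is active.
No repressor is bound and HolE is active, so *cilF* is transcribed.
→ *cilF* is ON.
1 of the 5 genes is transcribed.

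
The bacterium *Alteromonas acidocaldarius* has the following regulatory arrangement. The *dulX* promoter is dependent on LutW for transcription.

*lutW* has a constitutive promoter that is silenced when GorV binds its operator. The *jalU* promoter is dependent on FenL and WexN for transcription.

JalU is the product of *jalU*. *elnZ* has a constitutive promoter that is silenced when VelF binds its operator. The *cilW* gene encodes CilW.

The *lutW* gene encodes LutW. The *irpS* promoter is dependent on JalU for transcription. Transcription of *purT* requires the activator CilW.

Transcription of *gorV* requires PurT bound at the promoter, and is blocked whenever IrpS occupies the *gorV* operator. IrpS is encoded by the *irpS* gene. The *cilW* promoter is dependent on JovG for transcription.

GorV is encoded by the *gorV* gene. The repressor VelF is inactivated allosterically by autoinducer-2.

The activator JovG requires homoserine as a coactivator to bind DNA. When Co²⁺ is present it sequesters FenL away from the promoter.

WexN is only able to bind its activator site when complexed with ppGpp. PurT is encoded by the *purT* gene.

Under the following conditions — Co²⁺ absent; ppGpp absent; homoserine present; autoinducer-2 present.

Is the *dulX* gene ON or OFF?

OFF

Homoserine is present, so JovG is active.
No repressor is bound and JovG is active, so *cilW* is transcribed.
So CilW is produced and active.
No repressor is bound and CilW is active, so *purT* is transcribed.
So PurT is produced and active.
Co²⁺ is absent, so FenL is active.
ppGpp is absent, so WexN is inactive.
Required activator WexN is absent, so *jalU* is not transcribed.
So JalU is not produced.
Required activator JalU is absent, so *irpS* is not transcribed.
So IrpS is not produced.
No repressor is bound and PurT is active, so *gorV* is transcribed.
So GorV is produced and active.
With repressor GorV bound, *lutW* is not transcribed.
So LutW is not produced.
Required activator LutW is absent, so *dulX* is not transcribed.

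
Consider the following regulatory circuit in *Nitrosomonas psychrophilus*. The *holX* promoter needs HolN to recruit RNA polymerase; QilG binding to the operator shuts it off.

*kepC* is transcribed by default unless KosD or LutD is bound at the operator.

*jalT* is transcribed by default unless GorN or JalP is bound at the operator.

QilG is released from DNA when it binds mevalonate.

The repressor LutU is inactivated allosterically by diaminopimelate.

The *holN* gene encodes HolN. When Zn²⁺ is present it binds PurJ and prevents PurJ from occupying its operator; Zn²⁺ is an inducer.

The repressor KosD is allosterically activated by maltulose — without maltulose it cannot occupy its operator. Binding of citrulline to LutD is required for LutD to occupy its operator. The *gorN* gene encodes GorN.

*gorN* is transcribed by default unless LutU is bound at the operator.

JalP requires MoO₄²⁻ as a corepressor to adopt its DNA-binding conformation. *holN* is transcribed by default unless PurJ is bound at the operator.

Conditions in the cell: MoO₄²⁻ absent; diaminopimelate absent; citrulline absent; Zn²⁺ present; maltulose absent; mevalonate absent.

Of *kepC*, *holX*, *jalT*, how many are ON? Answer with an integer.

Maltulose is absent, so KosD is inactive.
Citrulline is absent, so LutD is inactive.
With no repressor bound, *kepC* is transcribed.
→ *kepC* is ON.
Zn²⁺ is present, so PurJ is inactive.
With no repressor bound, *holN* is transcribed.
So HolN is produced and active.
Mevalonate is absent, so QilG is active.
With repressor QilG bound, *holX* is not transcribed.
→ *holX* is OFF.
Diaminopimelate is absent, so LutU is active.
With repressor LutU bound, *gorN* is not transcribed.
So GorN is not produced.
MoO₄²⁻ is absent, so JalP is inactive.
With no repressor bound, *jalT* is transcribed.
→ *jalT* is ON.
2 of the 3 genes are transcribed.

2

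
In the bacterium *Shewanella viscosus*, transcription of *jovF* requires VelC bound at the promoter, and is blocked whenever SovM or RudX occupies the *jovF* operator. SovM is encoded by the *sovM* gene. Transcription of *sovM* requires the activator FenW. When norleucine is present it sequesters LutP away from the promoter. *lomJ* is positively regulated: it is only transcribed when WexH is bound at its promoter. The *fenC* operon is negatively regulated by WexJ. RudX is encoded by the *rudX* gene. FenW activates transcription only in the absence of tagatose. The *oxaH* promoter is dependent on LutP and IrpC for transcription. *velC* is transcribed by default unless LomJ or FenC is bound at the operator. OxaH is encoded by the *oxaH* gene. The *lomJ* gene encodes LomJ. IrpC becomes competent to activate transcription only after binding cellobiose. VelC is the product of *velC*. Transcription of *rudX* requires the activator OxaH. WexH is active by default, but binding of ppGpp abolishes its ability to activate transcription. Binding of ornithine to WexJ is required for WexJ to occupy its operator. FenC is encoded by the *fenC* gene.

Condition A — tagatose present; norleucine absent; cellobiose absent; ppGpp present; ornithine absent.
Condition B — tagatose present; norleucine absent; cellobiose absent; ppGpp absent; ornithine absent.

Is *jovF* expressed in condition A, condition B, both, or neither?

Condition A:
Tagatose is present, so FenW is inactive.
Required activator FenW is absent, so *sovM* is not transcribed.
So SovM is not produced.
Norleucine is absent, so LutP is active.
Cellobiose is absent, so IrpC is inactive.
Required activator IrpC is absent, so *oxaH* is not transcribed.
So OxaH is not produced.
Required activator OxaH is absent, so *rudX* is not transcribed.
So RudX is not produced.
ppGpp is present, so WexH is inactive.
Required activator WexH is absent, so *lomJ* is not transcribed.
So LomJ is not produced.
Ornithine is absent, so WexJ is inactive.
With no repressor bound, *fenC* is transcribed.
So FenC is produced and active.
With repressor FenC bound, *velC* is not transcribed.
So VelC is not produced.
Required activator VelC is absent, so *jovF* is not transcribed.
→ *jovF* is OFF in A.
Condition B:
Tagatose is present, so FenW is inactive.
Required activator FenW is absent, so *sovM* is not transcribed.
So SovM is not produced.
Norleucine is absent, so LutP is active.
Cellobiose is absent, so IrpC is inactive.
Required activator IrpC is absent, so *oxaH* is not transcribed.
So OxaH is not produced.
Required activator OxaH is absent, so *rudX* is not transcribed.
So RudX is not produced.
ppGpp is absent, so WexH is active.
No repressor is bound and WexH is active, so *lomJ* is transcribed.
So LomJ is produced and active.
Ornithine is absent, so WexJ is inactive.
With no repressor bound, *fenC* is transcribed.
So FenC is produced and active.
With repressor LomJ bound, *velC* is not transcribed.
So VelC is not produced.
Required activator VelC is absent, so *jovF* is not transcribed.
→ *jovF* is OFF in B.

neither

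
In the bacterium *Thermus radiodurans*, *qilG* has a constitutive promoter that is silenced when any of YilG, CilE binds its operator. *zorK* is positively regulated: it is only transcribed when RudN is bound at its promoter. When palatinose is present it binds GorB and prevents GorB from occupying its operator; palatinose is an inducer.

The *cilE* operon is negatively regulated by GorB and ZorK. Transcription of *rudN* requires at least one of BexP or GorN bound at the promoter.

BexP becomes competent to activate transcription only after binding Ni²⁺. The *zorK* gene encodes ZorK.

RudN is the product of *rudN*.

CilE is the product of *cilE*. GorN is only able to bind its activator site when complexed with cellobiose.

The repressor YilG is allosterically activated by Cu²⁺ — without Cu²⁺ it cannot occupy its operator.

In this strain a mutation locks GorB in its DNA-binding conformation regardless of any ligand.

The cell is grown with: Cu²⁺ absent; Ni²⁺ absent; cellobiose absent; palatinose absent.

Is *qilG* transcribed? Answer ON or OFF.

ON

Cu²⁺ is absent, so YilG is inactive.
GorB is constitutively active in this strain.
Ni²⁺ is absent, so BexP is inactive.
Cellobiose is absent, so GorN is inactive.
No activator is available at the *rudN* promoter, so *rudN* is not transcribed.
So RudN is not produced.
Required activator RudN is absent, so *zorK* is not transcribed.
So ZorK is not produced.
With repressor GorB bound, *cilE* is not transcribed.
So CilE is not produced.
With no repressor bound, *qilG* is transcribed.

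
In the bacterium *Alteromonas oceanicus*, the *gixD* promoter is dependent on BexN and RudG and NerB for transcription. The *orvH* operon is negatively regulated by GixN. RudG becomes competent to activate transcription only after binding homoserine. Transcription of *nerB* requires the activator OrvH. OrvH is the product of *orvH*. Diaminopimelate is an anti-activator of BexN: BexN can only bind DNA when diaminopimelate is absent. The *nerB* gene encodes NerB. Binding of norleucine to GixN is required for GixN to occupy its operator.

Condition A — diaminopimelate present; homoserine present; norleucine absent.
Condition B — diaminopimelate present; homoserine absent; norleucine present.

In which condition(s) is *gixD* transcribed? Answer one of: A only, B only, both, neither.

neither

Condition A:
Diaminopimelate is present, so BexN is inactive.
Homoserine is present, so RudG is active.
Norleucine is absent, so GixN is inactive.
With no repressor bound, *orvH* is transcribed.
So OrvH is produced and active.
No repressor is bound and OrvH is active, so *nerB* is transcribed.
So NerB is produced and active.
Required activator BexN is absent, so *gixD* is not transcribed.
→ *gixD* is OFF in A.
Condition B:
Diaminopimelate is present, so BexN is inactive.
Homoserine is absent, so RudG is inactive.
Norleucine is present, so GixN is active.
With repressor GixN bound, *orvH* is not transcribed.
So OrvH is not produced.
Required activator OrvH is absent, so *nerB* is not transcribed.
So NerB is not produced.
Required activator BexN is absent, so *gixD* is not transcribed.
→ *gixD* is OFF in B.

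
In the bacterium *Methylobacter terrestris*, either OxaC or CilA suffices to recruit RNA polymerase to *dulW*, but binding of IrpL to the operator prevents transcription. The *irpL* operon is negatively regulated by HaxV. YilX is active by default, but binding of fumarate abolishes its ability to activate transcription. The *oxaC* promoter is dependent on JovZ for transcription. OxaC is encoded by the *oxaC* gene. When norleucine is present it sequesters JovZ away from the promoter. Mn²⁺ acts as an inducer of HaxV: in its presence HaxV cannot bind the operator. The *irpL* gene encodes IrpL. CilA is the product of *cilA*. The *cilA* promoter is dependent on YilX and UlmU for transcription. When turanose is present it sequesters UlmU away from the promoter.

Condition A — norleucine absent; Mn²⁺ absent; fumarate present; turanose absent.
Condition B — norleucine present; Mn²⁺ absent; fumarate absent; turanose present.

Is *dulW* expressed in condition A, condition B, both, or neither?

Condition A:
Norleucine is absent, so JovZ is active.
No repressor is bound and JovZ is active, so *oxaC* is transcribed.
So OxaC is produced and active.
Mn²⁺ is absent, so HaxV is active.
With repressor HaxV bound, *irpL* is not transcribed.
So IrpL is not produced.
Fumarate is present, so YilX is inactive.
Turanose is absent, so UlmU is active.
Required activator YilX is absent, so *cilA* is not transcribed.
So CilA is not produced.
Activator OxaC is present, so *dulW* is transcribed.
→ *dulW* is ON in A.
Condition B:
Norleucine is present, so JovZ is inactive.
Required activator JovZ is absent, so *oxaC* is not transcribed.
So OxaC is not produced.
Mn²⁺ is absent, so HaxV is active.
With repressor HaxV bound, *irpL* is not transcribed.
So IrpL is not produced.
Fumarate is absent, so YilX is active.
Turanose is present, so UlmU is inactive.
Required activator UlmU is absent, so *cilA* is not transcribed.
So CilA is not produced.
No activator is available at the *dulW* promoter, so *dulW* is not transcribed.
→ *dulW* is OFF in B.

A only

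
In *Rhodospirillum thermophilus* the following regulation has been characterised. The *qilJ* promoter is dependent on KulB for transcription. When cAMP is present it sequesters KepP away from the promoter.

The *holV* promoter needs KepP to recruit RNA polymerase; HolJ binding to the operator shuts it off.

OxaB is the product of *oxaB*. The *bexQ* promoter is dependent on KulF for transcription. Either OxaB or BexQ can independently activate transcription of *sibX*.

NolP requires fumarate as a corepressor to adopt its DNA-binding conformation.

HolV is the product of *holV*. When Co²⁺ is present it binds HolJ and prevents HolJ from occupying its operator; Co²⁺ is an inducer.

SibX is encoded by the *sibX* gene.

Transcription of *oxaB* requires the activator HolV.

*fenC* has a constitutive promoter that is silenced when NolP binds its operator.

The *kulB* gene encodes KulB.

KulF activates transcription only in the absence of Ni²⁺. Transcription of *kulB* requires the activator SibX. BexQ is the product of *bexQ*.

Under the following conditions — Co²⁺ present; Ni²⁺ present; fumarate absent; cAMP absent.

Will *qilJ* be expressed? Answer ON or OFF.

Co²⁺ is present, so HolJ is inactive.
cAMP is absent, so KepP is active.
No repressor is bound and KepP is active, so *holV* is transcribed.
So HolV is produced and active.
No repressor is bound and HolV is active, so *oxaB* is transcribed.
So OxaB is produced and active.
Ni²⁺ is present, so KulF is inactive.
Required activator KulF is absent, so *bexQ* is not transcribed.
So BexQ is not produced.
Activator OxaB is present, so *sibX* is transcribed.
So SibX is produced and active.
No repressor is bound and SibX is active, so *kulB* is transcribed.
So KulB is produced and active.
No repressor is bound and KulB is active, so *qilJ* is transcribed.

ON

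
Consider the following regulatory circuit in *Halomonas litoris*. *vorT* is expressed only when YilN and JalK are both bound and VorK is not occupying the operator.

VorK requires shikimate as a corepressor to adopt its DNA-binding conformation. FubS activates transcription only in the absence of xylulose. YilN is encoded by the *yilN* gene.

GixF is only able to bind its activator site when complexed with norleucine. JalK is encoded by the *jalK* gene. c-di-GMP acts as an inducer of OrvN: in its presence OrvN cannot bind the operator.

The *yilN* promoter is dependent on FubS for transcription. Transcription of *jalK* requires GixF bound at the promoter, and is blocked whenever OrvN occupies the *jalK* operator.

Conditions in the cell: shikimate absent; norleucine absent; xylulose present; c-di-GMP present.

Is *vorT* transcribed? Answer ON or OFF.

OFF

Shikimate is absent, so VorK is inactive.
Xylulose is present, so FubS is inactive.
Required activator FubS is absent, so *yilN* is not transcribed.
So YilN is not produced.
c-di-GMP is present, so OrvN is inactive.
Norleucine is absent, so GixF is inactive.
Required activator GixF is absent, so *jalK* is not transcribed.
So JalK is not produced.
Required activator YilN is absent, so *vorT* is not transcribed.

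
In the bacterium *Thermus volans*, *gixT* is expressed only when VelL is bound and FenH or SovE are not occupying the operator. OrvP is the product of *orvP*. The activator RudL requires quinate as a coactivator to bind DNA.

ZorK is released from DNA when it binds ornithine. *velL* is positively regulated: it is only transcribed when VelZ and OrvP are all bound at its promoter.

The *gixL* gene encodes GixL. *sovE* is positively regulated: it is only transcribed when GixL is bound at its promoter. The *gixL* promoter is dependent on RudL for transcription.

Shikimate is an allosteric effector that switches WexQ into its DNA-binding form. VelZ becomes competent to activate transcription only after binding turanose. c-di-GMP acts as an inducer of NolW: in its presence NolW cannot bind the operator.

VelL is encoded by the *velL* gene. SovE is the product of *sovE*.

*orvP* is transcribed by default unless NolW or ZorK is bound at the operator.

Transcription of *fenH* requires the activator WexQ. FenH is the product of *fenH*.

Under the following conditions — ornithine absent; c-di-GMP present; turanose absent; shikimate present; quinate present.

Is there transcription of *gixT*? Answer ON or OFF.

OFF

Shikimate is present, so WexQ is active.
No repressor is bound and WexQ is active, so *fenH* is transcribed.
So FenH is produced and active.
Turanose is absent, so VelZ is inactive.
c-di-GMP is present, so NolW is inactive.
Ornithine is absent, so ZorK is active.
With repressor ZorK bound, *orvP* is not transcribed.
So OrvP is not produced.
Required activator VelZ is absent, so *velL* is not transcribed.
So VelL is not produced.
Quinate is present, so RudL is active.
No repressor is bound and RudL is active, so *gixL* is transcribed.
So GixL is produced and active.
No repressor is bound and GixL is active, so *sovE* is transcribed.
So SovE is produced and active.
With repressor FenH bound, *gixT* is not transcribed.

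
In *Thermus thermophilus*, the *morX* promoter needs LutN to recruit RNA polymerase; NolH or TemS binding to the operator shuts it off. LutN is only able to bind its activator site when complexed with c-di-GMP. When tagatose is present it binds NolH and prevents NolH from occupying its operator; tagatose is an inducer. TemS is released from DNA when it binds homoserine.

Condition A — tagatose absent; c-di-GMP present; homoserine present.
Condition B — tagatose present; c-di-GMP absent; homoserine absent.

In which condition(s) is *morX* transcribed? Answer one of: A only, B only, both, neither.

neither

Condition A:
Tagatose is absent, so NolH is active.
c-di-GMP is present, so LutN is active.
Homoserine is present, so TemS is inactive.
With repressor NolH bound, *morX* is not transcribed.
→ *morX* is OFF in A.
Condition B:
Tagatose is present, so NolH is inactive.
c-di-GMP is absent, so LutN is inactive.
Homoserine is absent, so TemS is active.
With repressor TemS bound, *morX* is not transcribed.
→ *morX* is OFF in B.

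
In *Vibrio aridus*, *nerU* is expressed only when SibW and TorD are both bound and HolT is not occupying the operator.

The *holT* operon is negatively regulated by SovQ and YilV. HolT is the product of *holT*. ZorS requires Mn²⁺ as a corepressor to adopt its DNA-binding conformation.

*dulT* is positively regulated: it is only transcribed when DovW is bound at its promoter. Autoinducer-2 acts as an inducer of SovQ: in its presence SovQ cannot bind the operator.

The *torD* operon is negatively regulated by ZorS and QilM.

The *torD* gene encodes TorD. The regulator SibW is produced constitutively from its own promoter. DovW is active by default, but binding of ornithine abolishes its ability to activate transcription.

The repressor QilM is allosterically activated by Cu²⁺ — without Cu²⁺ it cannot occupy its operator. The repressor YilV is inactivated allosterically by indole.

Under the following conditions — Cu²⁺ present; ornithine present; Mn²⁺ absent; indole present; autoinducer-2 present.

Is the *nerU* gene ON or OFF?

SibW is produced constitutively and is active.
Autoinducer-2 is present, so SovQ is inactive.
Indole is present, so YilV is inactive.
With no repressor bound, *holT* is transcribed.
So HolT is produced and active.
Mn²⁺ is absent, so ZorS is inactive.
Cu²⁺ is present, so QilM is active.
With repressor QilM bound, *torD* is not transcribed.
So TorD is not produced.
With repressor HolT bound, *nerU* is not transcribed.

OFF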